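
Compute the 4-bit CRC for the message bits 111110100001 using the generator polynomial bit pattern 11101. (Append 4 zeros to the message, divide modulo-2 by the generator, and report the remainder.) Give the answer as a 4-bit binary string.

1110

Append 4 zeros: 1111101000010000. Divide by 11101 (XOR where the leading bit is 1):
  pos 0: 11111 XOR 11101 = 00010
  pos 3: 10010 XOR 11101 = 01111
  pos 4: 11110 XOR 11101 = 00011
  pos 7: 11001 XOR 11101 = 00100
  pos 9: 10000 XOR 11101 = 01101
  pos 10: 11010 XOR 11101 = 00111
Remainder (last 4 bits) = 1110. This is the CRC / FCS.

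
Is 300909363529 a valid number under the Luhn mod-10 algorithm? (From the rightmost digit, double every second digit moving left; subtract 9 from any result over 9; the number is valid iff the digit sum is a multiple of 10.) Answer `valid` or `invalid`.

valid

From the right, keep odd positions and double even positions (subtract 9 from any doubled value over 9):
  doubled (positions 2,4,...): 4 6 6 0 0 6 → sum 22
  kept (positions 1,3,...): 9 5 6 9 9 0 → sum 38
Total = 60.
60 mod 10 = 0, so the number is valid.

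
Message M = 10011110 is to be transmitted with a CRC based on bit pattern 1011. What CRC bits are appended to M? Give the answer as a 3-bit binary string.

110

Append 3 zeros: 10011110000. Divide by 1011 (XOR where the leading bit is 1):
  pos 0: 1001 XOR 1011 = 0010
  pos 2: 1011 XOR 1011 = 0000
  pos 6: 1000 XOR 1011 = 0011
Remainder (last 3 bits) = 110. This is the CRC / FCS.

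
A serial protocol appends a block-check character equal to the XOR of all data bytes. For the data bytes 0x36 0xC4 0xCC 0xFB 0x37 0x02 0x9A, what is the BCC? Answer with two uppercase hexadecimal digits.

6A

XOR the bytes together:
  start with 0x36
  0x36 ⊕ 0xC4 = 0xF2
  0xF2 ⊕ 0xCC = 0x3E
  0x3E ⊕ 0xFB = 0xC5
  0xC5 ⊕ 0x37 = 0xF2
  0xF2 ⊕ 0x02 = 0xF0
  0xF0 ⊕ 0x9A = 0x6A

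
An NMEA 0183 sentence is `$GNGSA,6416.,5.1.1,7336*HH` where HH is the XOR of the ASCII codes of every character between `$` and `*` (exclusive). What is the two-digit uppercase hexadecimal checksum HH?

6F

XOR the ASCII codes of the payload characters:
  'G' = 0x47 → acc = 0x47
  'N' = 0x4E → acc = 0x09
  'G' = 0x47 → acc = 0x4E
  'S' = 0x53 → acc = 0x1D
  'A' = 0x41 → acc = 0x5C
  ',' = 0x2C → acc = 0x70
  '6' = 0x36 → acc = 0x46
  '4' = 0x34 → acc = 0x72
  '1' = 0x31 → acc = 0x43
  '6' = 0x36 → acc = 0x75
  '.' = 0x2E → acc = 0x5B
  ',' = 0x2C → acc = 0x77
  '5' = 0x35 → acc = 0x42
  '.' = 0x2E → acc = 0x6C
  '1' = 0x31 → acc = 0x5D
  '.' = 0x2E → acc = 0x73
  '1' = 0x31 → acc = 0x42
  ',' = 0x2C → acc = 0x6E
  '7' = 0x37 → acc = 0x59
  '3' = 0x33 → acc = 0x6A
  '3' = 0x33 → acc = 0x59
  '6' = 0x36 → acc = 0x6F
Checksum = 0x6F.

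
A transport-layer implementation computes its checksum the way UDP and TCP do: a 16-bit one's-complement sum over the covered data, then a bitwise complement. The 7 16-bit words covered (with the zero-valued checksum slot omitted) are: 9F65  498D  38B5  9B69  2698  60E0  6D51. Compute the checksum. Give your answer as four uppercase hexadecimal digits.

4E24

One's-complement addition (fold any carry out of bit 15 back into bit 0):
  0x9F65 + 0x498D = 0x0E8F2
  0xE8F2 + 0x38B5 = 0x121A7 → wrap carry → 0x21A8
  0x21A8 + 0x9B69 = 0x0BD11
  0xBD11 + 0x2698 = 0x0E3A9
  0xE3A9 + 0x60E0 = 0x14489 → wrap carry → 0x448A
  0x448A + 0x6D51 = 0x0B1DB
One's-complement sum = 0xB1DB.
Checksum = ~0xB1DB & 0xFFFF = 0x4E24.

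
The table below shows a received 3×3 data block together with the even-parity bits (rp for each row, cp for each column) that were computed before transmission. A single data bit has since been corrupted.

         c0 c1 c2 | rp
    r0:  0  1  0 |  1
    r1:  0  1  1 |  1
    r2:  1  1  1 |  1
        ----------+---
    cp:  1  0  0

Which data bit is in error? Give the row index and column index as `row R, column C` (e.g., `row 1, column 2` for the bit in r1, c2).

row 1, column 1

Recompute each row's even parity and compare to rp:
  r0: data parity 1, sent rp 1 → ok
  r1: data parity 0, sent rp 1 → mismatch
  r2: data parity 1, sent rp 1 → ok
Recompute each column's even parity and compare to cp:
  c0: data parity 1, sent cp 1 → ok
  c1: data parity 1, sent cp 0 → mismatch
  c2: data parity 0, sent cp 0 → ok
Exactly one row (r1) and one column (c1) fail → the flipped bit is at their intersection.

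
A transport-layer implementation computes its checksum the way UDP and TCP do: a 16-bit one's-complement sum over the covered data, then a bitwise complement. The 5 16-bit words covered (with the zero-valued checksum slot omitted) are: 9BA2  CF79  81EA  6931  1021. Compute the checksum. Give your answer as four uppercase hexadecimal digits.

One's-complement addition (fold any carry out of bit 15 back into bit 0):
  0x9BA2 + 0xCF79 = 0x16B1B → wrap carry → 0x6B1C
  0x6B1C + 0x81EA = 0x0ED06
  0xED06 + 0x6931 = 0x15637 → wrap carry → 0x5638
  0x5638 + 0x1021 = 0x06659
One's-complement sum = 0x6659.
Checksum = ~0x6659 & 0xFFFF = 0x99A6.

99A6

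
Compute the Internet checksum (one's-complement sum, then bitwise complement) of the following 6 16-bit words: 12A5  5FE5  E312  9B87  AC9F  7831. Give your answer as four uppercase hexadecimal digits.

EA09

One's-complement addition (fold any carry out of bit 15 back into bit 0):
  0x12A5 + 0x5FE5 = 0x0728A
  0x728A + 0xE312 = 0x1559C → wrap carry → 0x559D
  0x559D + 0x9B87 = 0x0F124
  0xF124 + 0xAC9F = 0x19DC3 → wrap carry → 0x9DC4
  0x9DC4 + 0x7831 = 0x115F5 → wrap carry → 0x15F6
One's-complement sum = 0x15F6.
Checksum = ~0x15F6 & 0xFFFF = 0xEA09.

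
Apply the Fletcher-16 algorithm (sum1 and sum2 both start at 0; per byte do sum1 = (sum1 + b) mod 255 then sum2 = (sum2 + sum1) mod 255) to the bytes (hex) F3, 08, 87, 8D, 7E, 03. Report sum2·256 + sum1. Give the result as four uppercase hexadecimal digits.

Running sums (mod 255):
  after byte 0 (F3): sum1=243, sum2=243
  after byte 1 (08): sum1=251, sum2=239
  after byte 2 (87): sum1=131, sum2=115
  after byte 3 (8D): sum1=17, sum2=132
  after byte 4 (7E): sum1=143, sum2=20
  after byte 5 (03): sum1=146, sum2=166
Checksum = sum2·256 + sum1 = 166·256 + 146 = 42642 = 0xA692.

A692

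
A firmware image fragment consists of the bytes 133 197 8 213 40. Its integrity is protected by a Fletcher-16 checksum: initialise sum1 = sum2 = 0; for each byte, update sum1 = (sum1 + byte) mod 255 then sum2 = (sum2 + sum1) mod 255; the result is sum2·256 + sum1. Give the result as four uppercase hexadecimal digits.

Running sums (mod 255):
  after byte 0 (133): sum1=133, sum2=133
  after byte 1 (197): sum1=75, sum2=208
  after byte 2 (8): sum1=83, sum2=36
  after byte 3 (213): sum1=41, sum2=77
  after byte 4 (40): sum1=81, sum2=158
Checksum = sum2·256 + sum1 = 158·256 + 81 = 40529 = 0x9E51.

9E51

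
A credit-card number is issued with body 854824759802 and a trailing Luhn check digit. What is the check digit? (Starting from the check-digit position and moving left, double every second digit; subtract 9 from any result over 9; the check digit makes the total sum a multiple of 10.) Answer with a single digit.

2

Partial digits right→left: 2 0 8 9 5 7 4 2 8 4 5 8
Double every second digit counting from the check-digit position (so the 1st, 3rd, 5th, ... of the partial from the right).
  doubled (with −9 where >9): 4 7 1 8 7 1 → sum 28
  kept as-is: 0 9 7 2 4 8 → sum 30
Total = 28 + 30 = 58.
Check digit = (10 − (58 mod 10)) mod 10 = 2.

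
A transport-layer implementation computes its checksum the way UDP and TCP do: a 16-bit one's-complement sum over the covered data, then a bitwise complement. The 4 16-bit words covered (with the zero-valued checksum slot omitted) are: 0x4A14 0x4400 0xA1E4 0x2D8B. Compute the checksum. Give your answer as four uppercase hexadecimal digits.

One's-complement addition (fold any carry out of bit 15 back into bit 0):
  0x4A14 + 0x4400 = 0x08E14
  0x8E14 + 0xA1E4 = 0x12FF8 → wrap carry → 0x2FF9
  0x2FF9 + 0x2D8B = 0x05D84
One's-complement sum = 0x5D84.
Checksum = ~0x5D84 & 0xFFFF = 0xA27B.

A27B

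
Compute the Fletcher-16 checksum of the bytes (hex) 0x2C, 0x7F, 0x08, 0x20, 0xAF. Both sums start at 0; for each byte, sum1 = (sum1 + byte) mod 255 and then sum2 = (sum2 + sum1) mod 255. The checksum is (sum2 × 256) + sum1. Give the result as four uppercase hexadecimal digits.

Running sums (mod 255):
  after byte 0 (0x2C): sum1=44, sum2=44
  after byte 1 (0x7F): sum1=171, sum2=215
  after byte 2 (0x08): sum1=179, sum2=139
  after byte 3 (0x20): sum1=211, sum2=95
  after byte 4 (0xAF): sum1=131, sum2=226
Checksum = sum2·256 + sum1 = 226·256 + 131 = 57987 = 0xE283.

E283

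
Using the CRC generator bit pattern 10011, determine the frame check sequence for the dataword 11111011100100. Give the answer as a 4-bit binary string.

Append 4 zeros: 111110111001000000. Divide by 10011 (XOR where the leading bit is 1):
  pos 0: 11111 XOR 10011 = 01100
  pos 1: 11000 XOR 10011 = 01011
  pos 2: 10111 XOR 10011 = 00100
  pos 4: 10011 XOR 10011 = 00000
  pos 11: 10000 XOR 10011 = 00011
Remainder (last 4 bits) = 1100. This is the CRC / FCS.

1100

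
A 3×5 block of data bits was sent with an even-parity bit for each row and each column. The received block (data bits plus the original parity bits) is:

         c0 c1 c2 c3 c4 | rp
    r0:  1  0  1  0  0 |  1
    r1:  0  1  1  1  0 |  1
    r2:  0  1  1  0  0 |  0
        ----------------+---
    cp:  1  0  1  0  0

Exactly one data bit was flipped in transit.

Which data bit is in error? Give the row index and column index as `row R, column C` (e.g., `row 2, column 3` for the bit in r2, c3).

row 0, column 3

Recompute each row's even parity and compare to rp:
  r0: data parity 0, sent rp 1 → mismatch
  r1: data parity 1, sent rp 1 → ok
  r2: data parity 0, sent rp 0 → ok
Recompute each column's even parity and compare to cp:
  c0: data parity 1, sent cp 1 → ok
  c1: data parity 0, sent cp 0 → ok
  c2: data parity 1, sent cp 1 → ok
  c3: data parity 1, sent cp 0 → mismatch
  c4: data parity 0, sent cp 0 → ok
Exactly one row (r0) and one column (c3) fail → the flipped bit is at their intersection.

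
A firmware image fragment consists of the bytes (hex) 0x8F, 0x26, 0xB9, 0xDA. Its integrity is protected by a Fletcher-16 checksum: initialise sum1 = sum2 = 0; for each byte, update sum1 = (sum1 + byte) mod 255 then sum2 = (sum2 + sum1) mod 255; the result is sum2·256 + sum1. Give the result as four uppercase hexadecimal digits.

FE4A

Running sums (mod 255):
  after byte 0 (0x8F): sum1=143, sum2=143
  after byte 1 (0x26): sum1=181, sum2=69
  after byte 2 (0xB9): sum1=111, sum2=180
  after byte 3 (0xDA): sum1=74, sum2=254
Checksum = sum2·256 + sum1 = 254·256 + 74 = 65098 = 0xFE4A.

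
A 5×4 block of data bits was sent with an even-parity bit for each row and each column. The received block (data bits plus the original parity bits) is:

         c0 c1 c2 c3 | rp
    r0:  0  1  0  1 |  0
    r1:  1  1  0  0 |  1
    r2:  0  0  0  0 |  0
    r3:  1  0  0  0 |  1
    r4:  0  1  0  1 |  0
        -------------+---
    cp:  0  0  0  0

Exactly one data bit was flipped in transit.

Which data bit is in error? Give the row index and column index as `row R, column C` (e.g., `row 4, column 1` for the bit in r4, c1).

row 1, column 1

Recompute each row's even parity and compare to rp:
  r0: data parity 0, sent rp 0 → ok
  r1: data parity 0, sent rp 1 → mismatch
  r2: data parity 0, sent rp 0 → ok
  r3: data parity 1, sent rp 1 → ok
  r4: data parity 0, sent rp 0 → ok
Recompute each column's even parity and compare to cp:
  c0: data parity 0, sent cp 0 → ok
  c1: data parity 1, sent cp 0 → mismatch
  c2: data parity 0, sent cp 0 → ok
  c3: data parity 0, sent cp 0 → ok
Exactly one row (r1) and one column (c1) fail → the flipped bit is at their intersection.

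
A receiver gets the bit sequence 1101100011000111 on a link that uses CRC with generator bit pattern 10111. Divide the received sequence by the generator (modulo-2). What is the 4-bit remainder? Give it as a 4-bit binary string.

0111

Modulo-2 division of 1101100011000111 by 10111:
  pos 0: 11011 XOR 10111 = 01100
  pos 1: 11000 XOR 10111 = 01111
  pos 2: 11110 XOR 10111 = 01001
  pos 3: 10010 XOR 10111 = 00101
  pos 5: 10111 XOR 10111 = 00000
Remainder = 0111 (nonzero — an error is detected).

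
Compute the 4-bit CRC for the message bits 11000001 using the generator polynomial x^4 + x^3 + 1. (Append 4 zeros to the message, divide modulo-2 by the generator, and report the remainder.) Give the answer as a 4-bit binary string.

1110

Append 4 zeros: 110000010000. Divide by 11001 (XOR where the leading bit is 1):
  pos 0: 11000 XOR 11001 = 00001
  pos 4: 10010 XOR 11001 = 01011
  pos 5: 10110 XOR 11001 = 01111
  pos 6: 11110 XOR 11001 = 00111
Remainder (last 4 bits) = 1110. This is the CRC / FCS.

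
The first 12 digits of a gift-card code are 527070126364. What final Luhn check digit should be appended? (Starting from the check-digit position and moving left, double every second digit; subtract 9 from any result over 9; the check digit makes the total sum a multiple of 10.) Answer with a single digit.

6

Partial digits right→left: 4 6 3 6 2 1 0 7 0 7 2 5
Double every second digit counting from the check-digit position (so the 1st, 3rd, 5th, ... of the partial from the right).
  doubled (with −9 where >9): 8 6 4 0 0 4 → sum 22
  kept as-is: 6 6 1 7 7 5 → sum 32
Total = 22 + 32 = 54.
Check digit = (10 − (54 mod 10)) mod 10 = 6.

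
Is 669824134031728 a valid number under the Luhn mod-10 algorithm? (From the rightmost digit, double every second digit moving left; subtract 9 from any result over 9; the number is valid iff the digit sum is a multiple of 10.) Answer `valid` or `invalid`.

valid

From the right, keep odd positions and double even positions (subtract 9 from any doubled value over 9):
  doubled (positions 2,4,...): 4 2 0 6 8 7 3 → sum 30
  kept (positions 1,3,...): 8 7 3 4 1 2 9 6 → sum 40
Total = 70.
70 mod 10 = 0, so the number is valid.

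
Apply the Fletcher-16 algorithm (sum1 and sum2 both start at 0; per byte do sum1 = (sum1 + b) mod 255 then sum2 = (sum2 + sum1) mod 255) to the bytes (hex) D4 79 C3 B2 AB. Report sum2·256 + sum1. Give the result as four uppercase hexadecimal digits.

Running sums (mod 255):
  after byte 0 (D4): sum1=212, sum2=212
  after byte 1 (79): sum1=78, sum2=35
  after byte 2 (C3): sum1=18, sum2=53
  after byte 3 (B2): sum1=196, sum2=249
  after byte 4 (AB): sum1=112, sum2=106
Checksum = sum2·256 + sum1 = 106·256 + 112 = 27248 = 0x6A70.

6A70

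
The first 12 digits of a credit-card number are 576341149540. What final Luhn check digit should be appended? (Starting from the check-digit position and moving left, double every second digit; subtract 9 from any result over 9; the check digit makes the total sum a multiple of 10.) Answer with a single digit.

Partial digits right→left: 0 4 5 9 4 1 1 4 3 6 7 5
Double every second digit counting from the check-digit position (so the 1st, 3rd, 5th, ... of the partial from the right).
  doubled (with −9 where >9): 0 1 8 2 6 5 → sum 22
  kept as-is: 4 9 1 4 6 5 → sum 29
Total = 22 + 29 = 51.
Check digit = (10 − (51 mod 10)) mod 10 = 9.

9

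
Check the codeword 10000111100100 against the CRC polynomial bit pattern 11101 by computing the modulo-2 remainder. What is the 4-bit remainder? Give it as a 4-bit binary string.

Modulo-2 division of 10000111100100 by 11101:
  pos 0: 10000 XOR 11101 = 01101
  pos 1: 11011 XOR 11101 = 00110
  pos 3: 11011 XOR 11101 = 00110
  pos 5: 11010 XOR 11101 = 00111
  pos 7: 11101 XOR 11101 = 00000
Remainder = 0000 (zero — the frame passes the CRC check).

0000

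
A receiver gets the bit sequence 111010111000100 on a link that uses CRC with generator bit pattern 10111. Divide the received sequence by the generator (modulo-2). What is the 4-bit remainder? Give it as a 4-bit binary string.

0000

Modulo-2 division of 111010111000100 by 10111:
  pos 0: 11101 XOR 10111 = 01010
  pos 1: 10100 XOR 10111 = 00011
  pos 4: 11111 XOR 10111 = 01000
  pos 5: 10000 XOR 10111 = 00111
  pos 7: 11100 XOR 10111 = 01011
  pos 8: 10111 XOR 10111 = 00000
Remainder = 0000 (zero — the frame passes the CRC check).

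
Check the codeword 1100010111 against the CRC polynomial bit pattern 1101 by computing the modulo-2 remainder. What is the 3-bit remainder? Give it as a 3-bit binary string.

Modulo-2 division of 1100010111 by 1101:
  pos 0: 1100 XOR 1101 = 0001
  pos 3: 1010 XOR 1101 = 0111
  pos 4: 1111 XOR 1101 = 0010
  pos 6: 1011 XOR 1101 = 0110
Remainder = 110 (nonzero — an error is detected).

110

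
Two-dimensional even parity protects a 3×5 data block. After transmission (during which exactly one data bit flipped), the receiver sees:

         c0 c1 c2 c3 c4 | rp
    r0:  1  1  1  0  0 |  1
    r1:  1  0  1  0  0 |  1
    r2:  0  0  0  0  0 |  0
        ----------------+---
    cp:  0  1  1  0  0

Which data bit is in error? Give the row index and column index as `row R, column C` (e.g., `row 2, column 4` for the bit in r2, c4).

Recompute each row's even parity and compare to rp:
  r0: data parity 1, sent rp 1 → ok
  r1: data parity 0, sent rp 1 → mismatch
  r2: data parity 0, sent rp 0 → ok
Recompute each column's even parity and compare to cp:
  c0: data parity 0, sent cp 0 → ok
  c1: data parity 1, sent cp 1 → ok
  c2: data parity 0, sent cp 1 → mismatch
  c3: data parity 0, sent cp 0 → ok
  c4: data parity 0, sent cp 0 → ok
Exactly one row (r1) and one column (c2) fail → the flipped bit is at their intersection.

row 1, column 2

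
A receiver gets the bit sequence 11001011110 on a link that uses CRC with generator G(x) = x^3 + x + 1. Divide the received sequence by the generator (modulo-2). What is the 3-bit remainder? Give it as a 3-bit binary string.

Modulo-2 division of 11001011110 by 1011:
  pos 0: 1100 XOR 1011 = 0111
  pos 1: 1111 XOR 1011 = 0100
  pos 2: 1000 XOR 1011 = 0011
  pos 4: 1111 XOR 1011 = 0100
  pos 5: 1001 XOR 1011 = 0010
  pos 7: 1010 XOR 1011 = 0001
Remainder = 001 (nonzero — an error is detected).

001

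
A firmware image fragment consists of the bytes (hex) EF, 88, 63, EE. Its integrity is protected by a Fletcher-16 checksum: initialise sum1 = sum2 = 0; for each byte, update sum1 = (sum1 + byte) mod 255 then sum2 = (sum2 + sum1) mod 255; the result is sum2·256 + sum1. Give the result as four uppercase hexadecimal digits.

Running sums (mod 255):
  after byte 0 (EF): sum1=239, sum2=239
  after byte 1 (88): sum1=120, sum2=104
  after byte 2 (63): sum1=219, sum2=68
  after byte 3 (EE): sum1=202, sum2=15
Checksum = sum2·256 + sum1 = 15·256 + 202 = 4042 = 0x0FCA.

0FCA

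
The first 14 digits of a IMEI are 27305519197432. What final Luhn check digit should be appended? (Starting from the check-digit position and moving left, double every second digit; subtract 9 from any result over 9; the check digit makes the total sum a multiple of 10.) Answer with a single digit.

Partial digits right→left: 2 3 4 7 9 1 9 1 5 5 0 3 7 2
Double every second digit counting from the check-digit position (so the 1st, 3rd, 5th, ... of the partial from the right).
  doubled (with −9 where >9): 4 8 9 9 1 0 5 → sum 36
  kept as-is: 3 7 1 1 5 3 2 → sum 22
Total = 36 + 22 = 58.
Check digit = (10 − (58 mod 10)) mod 10 = 2.

2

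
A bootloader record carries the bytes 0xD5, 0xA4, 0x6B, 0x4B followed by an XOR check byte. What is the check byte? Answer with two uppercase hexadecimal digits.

XOR the bytes together:
  start with 0xD5
  0xD5 ⊕ 0xA4 = 0x71
  0x71 ⊕ 0x6B = 0x1A
  0x1A ⊕ 0x4B = 0x51

51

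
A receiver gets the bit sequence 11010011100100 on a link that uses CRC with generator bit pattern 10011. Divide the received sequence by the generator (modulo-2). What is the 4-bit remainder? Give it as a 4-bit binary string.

0000

Modulo-2 division of 11010011100100 by 10011:
  pos 0: 11010 XOR 10011 = 01001
  pos 1: 10010 XOR 10011 = 00001
  pos 5: 11110 XOR 10011 = 01101
  pos 6: 11010 XOR 10011 = 01001
  pos 7: 10011 XOR 10011 = 00000
Remainder = 0000 (zero — the frame passes the CRC check).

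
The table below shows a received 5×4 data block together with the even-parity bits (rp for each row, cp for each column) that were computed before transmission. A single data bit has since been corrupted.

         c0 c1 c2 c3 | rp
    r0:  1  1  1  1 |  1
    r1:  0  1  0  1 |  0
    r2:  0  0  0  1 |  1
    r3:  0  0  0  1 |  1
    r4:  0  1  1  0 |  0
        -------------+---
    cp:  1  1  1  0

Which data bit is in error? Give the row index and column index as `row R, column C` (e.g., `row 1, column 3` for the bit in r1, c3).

Recompute each row's even parity and compare to rp:
  r0: data parity 0, sent rp 1 → mismatch
  r1: data parity 0, sent rp 0 → ok
  r2: data parity 1, sent rp 1 → ok
  r3: data parity 1, sent rp 1 → ok
  r4: data parity 0, sent rp 0 → ok
Recompute each column's even parity and compare to cp:
  c0: data parity 1, sent cp 1 → ok
  c1: data parity 1, sent cp 1 → ok
  c2: data parity 0, sent cp 1 → mismatch
  c3: data parity 0, sent cp 0 → ok
Exactly one row (r0) and one column (c2) fail → the flipped bit is at their intersection.

row 0, column 2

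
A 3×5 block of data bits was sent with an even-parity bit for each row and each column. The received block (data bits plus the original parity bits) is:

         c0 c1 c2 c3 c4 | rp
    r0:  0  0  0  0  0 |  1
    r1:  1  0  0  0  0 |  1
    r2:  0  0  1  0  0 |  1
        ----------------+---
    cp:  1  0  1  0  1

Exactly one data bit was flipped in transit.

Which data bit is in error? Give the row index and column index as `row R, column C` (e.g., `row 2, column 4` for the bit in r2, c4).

Recompute each row's even parity and compare to rp:
  r0: data parity 0, sent rp 1 → mismatch
  r1: data parity 1, sent rp 1 → ok
  r2: data parity 1, sent rp 1 → ok
Recompute each column's even parity and compare to cp:
  c0: data parity 1, sent cp 1 → ok
  c1: data parity 0, sent cp 0 → ok
  c2: data parity 1, sent cp 1 → ok
  c3: data parity 0, sent cp 0 → ok
  c4: data parity 0, sent cp 1 → mismatch
Exactly one row (r0) and one column (c4) fail → the flipped bit is at their intersection.

row 0, column 4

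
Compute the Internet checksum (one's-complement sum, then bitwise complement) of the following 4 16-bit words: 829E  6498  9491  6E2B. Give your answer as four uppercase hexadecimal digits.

One's-complement addition (fold any carry out of bit 15 back into bit 0):
  0x829E + 0x6498 = 0x0E736
  0xE736 + 0x9491 = 0x17BC7 → wrap carry → 0x7BC8
  0x7BC8 + 0x6E2B = 0x0E9F3
One's-complement sum = 0xE9F3.
Checksum = ~0xE9F3 & 0xFFFF = 0x160C.

160C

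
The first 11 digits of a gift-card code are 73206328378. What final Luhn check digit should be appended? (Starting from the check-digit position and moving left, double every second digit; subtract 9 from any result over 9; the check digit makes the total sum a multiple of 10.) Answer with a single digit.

0

Partial digits right→left: 8 7 3 8 2 3 6 0 2 3 7
Double every second digit counting from the check-digit position (so the 1st, 3rd, 5th, ... of the partial from the right).
  doubled (with −9 where >9): 7 6 4 3 4 5 → sum 29
  kept as-is: 7 8 3 0 3 → sum 21
Total = 29 + 21 = 50.
Check digit = (10 − (50 mod 10)) mod 10 = 0.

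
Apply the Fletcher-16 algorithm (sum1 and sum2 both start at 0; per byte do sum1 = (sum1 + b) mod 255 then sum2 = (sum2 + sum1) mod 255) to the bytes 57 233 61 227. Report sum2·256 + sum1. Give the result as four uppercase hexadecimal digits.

Running sums (mod 255):
  after byte 0 (57): sum1=57, sum2=57
  after byte 1 (233): sum1=35, sum2=92
  after byte 2 (61): sum1=96, sum2=188
  after byte 3 (227): sum1=68, sum2=1
Checksum = sum2·256 + sum1 = 1·256 + 68 = 324 = 0x0144.

0144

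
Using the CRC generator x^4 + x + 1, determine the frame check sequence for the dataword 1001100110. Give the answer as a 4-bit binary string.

Append 4 zeros: 10011001100000. Divide by 10011 (XOR where the leading bit is 1):
  pos 0: 10011 XOR 10011 = 00000
  pos 7: 11000 XOR 10011 = 01011
  pos 8: 10110 XOR 10011 = 00101
Remainder (last 4 bits) = 1010. This is the CRC / FCS.

1010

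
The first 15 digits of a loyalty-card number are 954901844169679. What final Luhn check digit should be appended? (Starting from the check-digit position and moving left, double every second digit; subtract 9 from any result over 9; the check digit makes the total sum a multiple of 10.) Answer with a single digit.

7

Partial digits right→left: 9 7 6 9 6 1 4 4 8 1 0 9 4 5 9
Double every second digit counting from the check-digit position (so the 1st, 3rd, 5th, ... of the partial from the right).
  doubled (with −9 where >9): 9 3 3 8 7 0 8 9 → sum 47
  kept as-is: 7 9 1 4 1 9 5 → sum 36
Total = 47 + 36 = 83.
Check digit = (10 − (83 mod 10)) mod 10 = 7.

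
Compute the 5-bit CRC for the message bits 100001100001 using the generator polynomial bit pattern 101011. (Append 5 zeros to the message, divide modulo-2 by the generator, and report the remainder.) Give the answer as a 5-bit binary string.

Append 5 zeros: 10000110000100000. Divide by 101011 (XOR where the leading bit is 1):
  pos 0: 100001 XOR 101011 = 001010
  pos 2: 101010 XOR 101011 = 000001
  pos 7: 100010 XOR 101011 = 001001
  pos 9: 100100 XOR 101011 = 001111
  pos 11: 111100 XOR 101011 = 010111
Remainder (last 5 bits) = 10111. This is the CRC / FCS.

10111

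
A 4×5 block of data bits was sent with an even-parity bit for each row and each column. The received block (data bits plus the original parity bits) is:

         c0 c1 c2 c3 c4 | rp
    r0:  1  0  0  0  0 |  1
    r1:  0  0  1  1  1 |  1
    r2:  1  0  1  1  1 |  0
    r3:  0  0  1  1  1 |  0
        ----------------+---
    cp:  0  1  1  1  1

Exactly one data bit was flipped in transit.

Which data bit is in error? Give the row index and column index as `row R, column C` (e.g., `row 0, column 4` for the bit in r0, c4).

Recompute each row's even parity and compare to rp:
  r0: data parity 1, sent rp 1 → ok
  r1: data parity 1, sent rp 1 → ok
  r2: data parity 0, sent rp 0 → ok
  r3: data parity 1, sent rp 0 → mismatch
Recompute each column's even parity and compare to cp:
  c0: data parity 0, sent cp 0 → ok
  c1: data parity 0, sent cp 1 → mismatch
  c2: data parity 1, sent cp 1 → ok
  c3: data parity 1, sent cp 1 → ok
  c4: data parity 1, sent cp 1 → ok
Exactly one row (r3) and one column (c1) fail → the flipped bit is at their intersection.

row 3, column 1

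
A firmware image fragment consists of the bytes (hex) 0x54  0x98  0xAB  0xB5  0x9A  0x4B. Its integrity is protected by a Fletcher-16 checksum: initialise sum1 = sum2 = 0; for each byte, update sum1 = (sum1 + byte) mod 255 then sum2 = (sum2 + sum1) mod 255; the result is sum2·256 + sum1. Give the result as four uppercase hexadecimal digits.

4534

Running sums (mod 255):
  after byte 0 (0x54): sum1=84, sum2=84
  after byte 1 (0x98): sum1=236, sum2=65
  after byte 2 (0xAB): sum1=152, sum2=217
  after byte 3 (0xB5): sum1=78, sum2=40
  after byte 4 (0x9A): sum1=232, sum2=17
  after byte 5 (0x4B): sum1=52, sum2=69
Checksum = sum2·256 + sum1 = 69·256 + 52 = 17716 = 0x4534.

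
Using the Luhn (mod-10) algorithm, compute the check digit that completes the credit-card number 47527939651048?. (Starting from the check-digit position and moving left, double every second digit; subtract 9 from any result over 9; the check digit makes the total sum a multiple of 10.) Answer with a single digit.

Partial digits right→left: 8 4 0 1 5 6 9 3 9 7 2 5 7 4
Double every second digit counting from the check-digit position (so the 1st, 3rd, 5th, ... of the partial from the right).
  doubled (with −9 where >9): 7 0 1 9 9 4 5 → sum 35
  kept as-is: 4 1 6 3 7 5 4 → sum 30
Total = 35 + 30 = 65.
Check digit = (10 − (65 mod 10)) mod 10 = 5.

5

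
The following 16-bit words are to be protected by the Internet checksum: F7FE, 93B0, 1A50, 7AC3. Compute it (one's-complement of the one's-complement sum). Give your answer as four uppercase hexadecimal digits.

One's-complement addition (fold any carry out of bit 15 back into bit 0):
  0xF7FE + 0x93B0 = 0x18BAE → wrap carry → 0x8BAF
  0x8BAF + 0x1A50 = 0x0A5FF
  0xA5FF + 0x7AC3 = 0x120C2 → wrap carry → 0x20C3
One's-complement sum = 0x20C3.
Checksum = ~0x20C3 & 0xFFFF = 0xDF3C.

DF3C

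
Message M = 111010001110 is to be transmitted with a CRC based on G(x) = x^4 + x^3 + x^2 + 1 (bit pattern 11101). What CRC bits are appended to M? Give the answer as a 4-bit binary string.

1000

Append 4 zeros: 1110100011100000. Divide by 11101 (XOR where the leading bit is 1):
  pos 0: 11101 XOR 11101 = 00000
  pos 8: 11100 XOR 11101 = 00001
Remainder (last 4 bits) = 1000. This is the CRC / FCS.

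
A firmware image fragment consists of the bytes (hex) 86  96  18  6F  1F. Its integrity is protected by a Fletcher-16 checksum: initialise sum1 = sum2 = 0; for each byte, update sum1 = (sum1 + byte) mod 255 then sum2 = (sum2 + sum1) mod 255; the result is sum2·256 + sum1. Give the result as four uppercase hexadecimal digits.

Running sums (mod 255):
  after byte 0 (86): sum1=134, sum2=134
  after byte 1 (96): sum1=29, sum2=163
  after byte 2 (18): sum1=53, sum2=216
  after byte 3 (6F): sum1=164, sum2=125
  after byte 4 (1F): sum1=195, sum2=65
Checksum = sum2·256 + sum1 = 65·256 + 195 = 16835 = 0x41C3.

41C3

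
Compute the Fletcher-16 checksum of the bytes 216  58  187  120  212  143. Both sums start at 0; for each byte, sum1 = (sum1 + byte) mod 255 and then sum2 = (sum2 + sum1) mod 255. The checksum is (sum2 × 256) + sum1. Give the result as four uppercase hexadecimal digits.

Running sums (mod 255):
  after byte 0 (216): sum1=216, sum2=216
  after byte 1 (58): sum1=19, sum2=235
  after byte 2 (187): sum1=206, sum2=186
  after byte 3 (120): sum1=71, sum2=2
  after byte 4 (212): sum1=28, sum2=30
  after byte 5 (143): sum1=171, sum2=201
Checksum = sum2·256 + sum1 = 201·256 + 171 = 51627 = 0xC9AB.

C9AB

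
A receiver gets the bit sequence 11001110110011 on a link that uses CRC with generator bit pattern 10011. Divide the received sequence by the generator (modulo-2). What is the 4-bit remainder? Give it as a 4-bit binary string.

0000

Modulo-2 division of 11001110110011 by 10011:
  pos 0: 11001 XOR 10011 = 01010
  pos 1: 10101 XOR 10011 = 00110
  pos 3: 11010 XOR 10011 = 01001
  pos 4: 10011 XOR 10011 = 00000
  pos 9: 10011 XOR 10011 = 00000
Remainder = 0000 (zero — the frame passes the CRC check).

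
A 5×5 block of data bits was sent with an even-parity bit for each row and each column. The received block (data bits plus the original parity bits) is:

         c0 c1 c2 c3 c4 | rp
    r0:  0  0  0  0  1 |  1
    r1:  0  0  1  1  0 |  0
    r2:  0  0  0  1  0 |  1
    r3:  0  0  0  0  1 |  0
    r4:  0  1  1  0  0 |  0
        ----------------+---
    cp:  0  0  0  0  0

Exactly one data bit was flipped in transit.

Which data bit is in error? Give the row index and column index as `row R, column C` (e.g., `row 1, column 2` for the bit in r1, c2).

row 3, column 1

Recompute each row's even parity and compare to rp:
  r0: data parity 1, sent rp 1 → ok
  r1: data parity 0, sent rp 0 → ok
  r2: data parity 1, sent rp 1 → ok
  r3: data parity 1, sent rp 0 → mismatch
  r4: data parity 0, sent rp 0 → ok
Recompute each column's even parity and compare to cp:
  c0: data parity 0, sent cp 0 → ok
  c1: data parity 1, sent cp 0 → mismatch
  c2: data parity 0, sent cp 0 → ok
  c3: data parity 0, sent cp 0 → ok
  c4: data parity 0, sent cp 0 → ok
Exactly one row (r3) and one column (c1) fail → the flipped bit is at their intersection.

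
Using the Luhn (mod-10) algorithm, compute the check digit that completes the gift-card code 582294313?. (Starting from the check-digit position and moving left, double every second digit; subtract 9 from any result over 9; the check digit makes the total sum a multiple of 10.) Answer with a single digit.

Partial digits right→left: 3 1 3 4 9 2 2 8 5
Double every second digit counting from the check-digit position (so the 1st, 3rd, 5th, ... of the partial from the right).
  doubled (with −9 where >9): 6 6 9 4 1 → sum 26
  kept as-is: 1 4 2 8 → sum 15
Total = 26 + 15 = 41.
Check digit = (10 − (41 mod 10)) mod 10 = 9.

9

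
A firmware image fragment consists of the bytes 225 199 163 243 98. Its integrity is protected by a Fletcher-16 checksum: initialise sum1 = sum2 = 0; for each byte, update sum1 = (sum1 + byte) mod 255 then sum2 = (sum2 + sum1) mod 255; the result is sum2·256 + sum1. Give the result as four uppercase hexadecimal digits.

BDA3

Running sums (mod 255):
  after byte 0 (225): sum1=225, sum2=225
  after byte 1 (199): sum1=169, sum2=139
  after byte 2 (163): sum1=77, sum2=216
  after byte 3 (243): sum1=65, sum2=26
  after byte 4 (98): sum1=163, sum2=189
Checksum = sum2·256 + sum1 = 189·256 + 163 = 48547 = 0xBDA3.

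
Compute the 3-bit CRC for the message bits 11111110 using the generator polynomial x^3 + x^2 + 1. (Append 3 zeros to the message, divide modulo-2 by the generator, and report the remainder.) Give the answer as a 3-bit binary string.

000

Append 3 zeros: 11111110000. Divide by 1101 (XOR where the leading bit is 1):
  pos 0: 1111 XOR 1101 = 0010
  pos 2: 1011 XOR 1101 = 0110
  pos 3: 1101 XOR 1101 = 0000
Remainder (last 3 bits) = 000. This is the CRC / FCS.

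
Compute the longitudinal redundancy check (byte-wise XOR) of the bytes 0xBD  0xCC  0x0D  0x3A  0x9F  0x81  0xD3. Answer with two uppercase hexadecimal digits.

XOR the bytes together:
  start with 0xBD
  0xBD ⊕ 0xCC = 0x71
  0x71 ⊕ 0x0D = 0x7C
  0x7C ⊕ 0x3A = 0x46
  0x46 ⊕ 0x9F = 0xD9
  0xD9 ⊕ 0x81 = 0x58
  0x58 ⊕ 0xD3 = 0x8B

8B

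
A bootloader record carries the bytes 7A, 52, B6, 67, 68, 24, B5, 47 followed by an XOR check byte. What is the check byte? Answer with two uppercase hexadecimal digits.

47

XOR the bytes together:
  start with 0x7A
  0x7A ⊕ 0x52 = 0x28
  0x28 ⊕ 0xB6 = 0x9E
  0x9E ⊕ 0x67 = 0xF9
  0xF9 ⊕ 0x68 = 0x91
  0x91 ⊕ 0x24 = 0xB5
  0xB5 ⊕ 0xB5 = 0x00
  0x00 ⊕ 0x47 = 0x47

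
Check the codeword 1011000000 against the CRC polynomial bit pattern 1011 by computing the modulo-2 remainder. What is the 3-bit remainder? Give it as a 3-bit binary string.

000

Modulo-2 division of 1011000000 by 1011:
  pos 0: 1011 XOR 1011 = 0000
Remainder = 000 (zero — the frame passes the CRC check).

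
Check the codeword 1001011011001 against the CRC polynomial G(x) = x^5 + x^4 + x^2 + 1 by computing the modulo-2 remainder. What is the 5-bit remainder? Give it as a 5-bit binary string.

Modulo-2 division of 1001011011001 by 110101:
  pos 0: 100101 XOR 110101 = 010000
  pos 1: 100001 XOR 110101 = 010100
  pos 2: 101000 XOR 110101 = 011101
  pos 3: 111011 XOR 110101 = 001110
  pos 5: 111010 XOR 110101 = 001111
  pos 7: 111101 XOR 110101 = 001000
Remainder = 01000 (nonzero — an error is detected).

01000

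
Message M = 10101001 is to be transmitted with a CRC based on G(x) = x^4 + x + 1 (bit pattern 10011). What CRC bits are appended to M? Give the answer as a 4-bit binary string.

Append 4 zeros: 101010010000. Divide by 10011 (XOR where the leading bit is 1):
  pos 0: 10101 XOR 10011 = 00110
  pos 2: 11000 XOR 10011 = 01011
  pos 3: 10111 XOR 10011 = 00100
  pos 5: 10000 XOR 10011 = 00011
Remainder (last 4 bits) = 1100. This is the CRC / FCS.

1100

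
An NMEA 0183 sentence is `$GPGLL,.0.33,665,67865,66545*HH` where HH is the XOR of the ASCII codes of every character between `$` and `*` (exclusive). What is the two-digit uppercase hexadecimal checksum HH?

XOR the ASCII codes of the payload characters:
  'G' = 0x47 → acc = 0x47
  'P' = 0x50 → acc = 0x17
  'G' = 0x47 → acc = 0x50
  'L' = 0x4C → acc = 0x1C
  'L' = 0x4C → acc = 0x50
  ',' = 0x2C → acc = 0x7C
  '.' = 0x2E → acc = 0x52
  '0' = 0x30 → acc = 0x62
  '.' = 0x2E → acc = 0x4C
  '3' = 0x33 → acc = 0x7F
  '3' = 0x33 → acc = 0x4C
  ',' = 0x2C → acc = 0x60
  '6' = 0x36 → acc = 0x56
  '6' = 0x36 → acc = 0x60
  '5' = 0x35 → acc = 0x55
  ',' = 0x2C → acc = 0x79
  '6' = 0x36 → acc = 0x4F
  '7' = 0x37 → acc = 0x78
  '8' = 0x38 → acc = 0x40
  '6' = 0x36 → acc = 0x76
  '5' = 0x35 → acc = 0x43
  ',' = 0x2C → acc = 0x6F
  '6' = 0x36 → acc = 0x59
  '6' = 0x36 → acc = 0x6F
  '5' = 0x35 → acc = 0x5A
  '4' = 0x34 → acc = 0x6E
  '5' = 0x35 → acc = 0x5B
Checksum = 0x5B.

5B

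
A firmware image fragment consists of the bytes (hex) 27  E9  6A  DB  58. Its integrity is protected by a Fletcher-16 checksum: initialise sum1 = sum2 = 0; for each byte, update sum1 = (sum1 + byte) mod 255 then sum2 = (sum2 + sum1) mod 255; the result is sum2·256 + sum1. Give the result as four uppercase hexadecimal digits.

Running sums (mod 255):
  after byte 0 (27): sum1=39, sum2=39
  after byte 1 (E9): sum1=17, sum2=56
  after byte 2 (6A): sum1=123, sum2=179
  after byte 3 (DB): sum1=87, sum2=11
  after byte 4 (58): sum1=175, sum2=186
Checksum = sum2·256 + sum1 = 186·256 + 175 = 47791 = 0xBAAF.

BAAF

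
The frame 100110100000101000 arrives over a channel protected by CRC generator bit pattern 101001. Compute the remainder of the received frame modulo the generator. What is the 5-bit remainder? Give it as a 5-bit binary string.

00000

Modulo-2 division of 100110100000101000 by 101001:
  pos 0: 100110 XOR 101001 = 001111
  pos 2: 111110 XOR 101001 = 010111
  pos 3: 101110 XOR 101001 = 000111
  pos 6: 111000 XOR 101001 = 010001
  pos 7: 100011 XOR 101001 = 001010
  pos 9: 101001 XOR 101001 = 000000
Remainder = 00000 (zero — the frame passes the CRC check).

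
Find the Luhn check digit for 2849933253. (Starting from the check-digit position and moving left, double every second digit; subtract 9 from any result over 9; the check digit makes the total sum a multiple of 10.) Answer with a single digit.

5

Partial digits right→left: 3 5 2 3 3 9 9 4 8 2
Double every second digit counting from the check-digit position (so the 1st, 3rd, 5th, ... of the partial from the right).
  doubled (with −9 where >9): 6 4 6 9 7 → sum 32
  kept as-is: 5 3 9 4 2 → sum 23
Total = 32 + 23 = 55.
Check digit = (10 − (55 mod 10)) mod 10 = 5.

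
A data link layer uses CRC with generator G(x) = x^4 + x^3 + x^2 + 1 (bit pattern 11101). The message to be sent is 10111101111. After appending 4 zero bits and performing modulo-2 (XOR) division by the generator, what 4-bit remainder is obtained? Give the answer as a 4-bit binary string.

Append 4 zeros: 101111011110000. Divide by 11101 (XOR where the leading bit is 1):
  pos 0: 10111 XOR 11101 = 01010
  pos 1: 10101 XOR 11101 = 01000
  pos 2: 10000 XOR 11101 = 01101
  pos 3: 11011 XOR 11101 = 00110
  pos 5: 11011 XOR 11101 = 00110
  pos 7: 11010 XOR 11101 = 00111
  pos 9: 11100 XOR 11101 = 00001
Remainder (last 4 bits) = 0010. This is the CRC / FCS.

0010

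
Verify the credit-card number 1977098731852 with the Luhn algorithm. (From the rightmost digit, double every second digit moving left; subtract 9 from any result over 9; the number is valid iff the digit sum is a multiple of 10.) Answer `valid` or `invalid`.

valid

From the right, keep odd positions and double even positions (subtract 9 from any doubled value over 9):
  doubled (positions 2,4,...): 1 2 5 9 5 9 → sum 31
  kept (positions 1,3,...): 2 8 3 8 0 7 1 → sum 29
Total = 60.
60 mod 10 = 0, so the number is valid.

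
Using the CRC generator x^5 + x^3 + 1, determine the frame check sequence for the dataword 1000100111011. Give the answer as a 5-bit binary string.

Append 5 zeros: 100010011101100000. Divide by 101001 (XOR where the leading bit is 1):
  pos 0: 100010 XOR 101001 = 001011
  pos 2: 101101 XOR 101001 = 000100
  pos 5: 100110 XOR 101001 = 001111
  pos 7: 111111 XOR 101001 = 010110
  pos 8: 101100 XOR 101001 = 000101
  pos 11: 101000 XOR 101001 = 000001
Remainder (last 5 bits) = 00010. This is the CRC / FCS.

00010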